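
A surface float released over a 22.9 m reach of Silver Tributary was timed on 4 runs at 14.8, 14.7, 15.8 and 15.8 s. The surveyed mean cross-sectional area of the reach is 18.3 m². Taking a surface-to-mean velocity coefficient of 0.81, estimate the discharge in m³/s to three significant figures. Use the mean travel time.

t̄ = (14.8 + 14.7 + 15.8 + 15.8) / 4 = 15.275 s
v_surface = L / t̄ = 22.9 / 15.275 = 1.499 m/s
v_mean = 0.81 × 1.499 = 1.214 m/s
Q = A × v_mean = 18.3 × 1.214 = 22.22 m³/s

22.2 m³/s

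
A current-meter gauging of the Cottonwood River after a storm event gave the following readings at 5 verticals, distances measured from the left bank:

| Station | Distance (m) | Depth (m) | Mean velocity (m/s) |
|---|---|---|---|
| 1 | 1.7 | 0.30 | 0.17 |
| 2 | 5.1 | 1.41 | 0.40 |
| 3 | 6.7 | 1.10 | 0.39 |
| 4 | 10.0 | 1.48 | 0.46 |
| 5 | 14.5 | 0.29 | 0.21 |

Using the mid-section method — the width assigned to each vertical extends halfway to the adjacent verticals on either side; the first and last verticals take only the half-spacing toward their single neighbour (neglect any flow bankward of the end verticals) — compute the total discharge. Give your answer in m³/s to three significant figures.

w_1 = (5.1 − 1.7)/2 = 1.7 m; q_1 = 0.17 × 0.30 × 1.7 = 0.08670 m³/s
w_2 = (6.7 − 1.7)/2 = 2.5 m; q_2 = 0.40 × 1.41 × 2.5 = 1.410 m³/s
w_3 = (10.0 − 5.1)/2 = 2.45 m; q_3 = 0.39 × 1.10 × 2.45 = 1.051 m³/s
w_4 = (14.5 − 6.7)/2 = 3.9 m; q_4 = 0.46 × 1.48 × 3.9 = 2.655 m³/s
w_5 = (14.5 − 10.0)/2 = 2.25 m; q_5 = 0.21 × 0.29 × 2.25 = 0.1370 m³/s
Q = Σ qᵢ = 5.340 m³/s

5.34 m³/s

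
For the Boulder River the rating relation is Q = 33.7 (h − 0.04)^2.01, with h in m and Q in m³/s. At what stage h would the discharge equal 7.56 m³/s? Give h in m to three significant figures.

h − h₀ = (Q/C)^(1/b) = (7.56/33.7)^(1/2.01) = 0.4754 m
h = 0.04 + 0.4754 = 0.5154 m

0.515 m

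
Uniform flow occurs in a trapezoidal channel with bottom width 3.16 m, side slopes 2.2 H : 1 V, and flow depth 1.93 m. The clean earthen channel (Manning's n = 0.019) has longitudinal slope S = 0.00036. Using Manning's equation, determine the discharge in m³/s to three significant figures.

A = (b + z·y)·y = (3.16 + 2.2×1.93)×1.93 = 14.29 m²
P = b + 2y√(1+z²) = 3.16 + 2×1.93×√(1+2.2²) = 12.49 m
R = A/P = 14.29/12.49 = 1.145 m
Q = (1/n)·A·R^(2/3)·S^(1/2) = (1/0.019) × 14.29 × 1.145^(2/3) × 0.00036^(1/2) = 15.62 m³/s

15.6 m³/s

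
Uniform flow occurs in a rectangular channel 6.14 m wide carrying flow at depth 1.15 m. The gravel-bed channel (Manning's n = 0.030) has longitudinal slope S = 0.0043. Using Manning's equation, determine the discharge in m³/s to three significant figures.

13.7 m³/s

A = b·y = 6.14 × 1.15 = 7.061 m²
P = b + 2y = 6.14 + 2×1.15 = 8.440 m
R = A/P = 7.061/8.440 = 0.8366 m
Q = (1/n)·A·R^(2/3)·S^(1/2) = (1/0.030) × 7.061 × 0.8366^(2/3) × 0.0043^(1/2) = 13.70 m³/s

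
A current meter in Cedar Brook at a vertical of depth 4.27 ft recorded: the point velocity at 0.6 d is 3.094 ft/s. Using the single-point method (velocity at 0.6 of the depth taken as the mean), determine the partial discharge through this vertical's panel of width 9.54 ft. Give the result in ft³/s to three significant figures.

126 ft³/s

v̄ = v₀.₆ = 3.094 ft/s
q = v̄ × d × w = 3.094 × 4.27 × 9.54 = 126.0 ft³/s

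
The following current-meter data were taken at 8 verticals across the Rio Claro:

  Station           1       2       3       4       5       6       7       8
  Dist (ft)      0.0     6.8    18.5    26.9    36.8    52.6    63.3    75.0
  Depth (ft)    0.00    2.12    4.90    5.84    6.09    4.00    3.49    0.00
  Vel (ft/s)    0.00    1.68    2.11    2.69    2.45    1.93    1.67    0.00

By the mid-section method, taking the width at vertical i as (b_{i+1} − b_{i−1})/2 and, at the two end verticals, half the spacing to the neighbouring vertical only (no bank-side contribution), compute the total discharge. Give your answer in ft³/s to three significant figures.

w_2 = (18.5 − 0.0)/2 = 9.25 ft; q_2 = 1.68 × 2.12 × 9.25 = 32.94 ft³/s
w_3 = (26.9 − 6.8)/2 = 10.05 ft; q_3 = 2.11 × 4.90 × 10.05 = 103.9 ft³/s
w_4 = (36.8 − 18.5)/2 = 9.15 ft; q_4 = 2.69 × 5.84 × 9.15 = 143.7 ft³/s
w_5 = (52.6 − 26.9)/2 = 12.85 ft; q_5 = 2.45 × 6.09 × 12.85 = 191.7 ft³/s
w_6 = (63.3 − 36.8)/2 = 13.25 ft; q_6 = 1.93 × 4.00 × 13.25 = 102.3 ft³/s
w_7 = (75.0 − 52.6)/2 = 11.2 ft; q_7 = 1.67 × 3.49 × 11.2 = 65.28 ft³/s
Stations 1, 8 contribute zero (depth or velocity is 0).
Q = Σ qᵢ = 639.9 ft³/s

640 ft³/s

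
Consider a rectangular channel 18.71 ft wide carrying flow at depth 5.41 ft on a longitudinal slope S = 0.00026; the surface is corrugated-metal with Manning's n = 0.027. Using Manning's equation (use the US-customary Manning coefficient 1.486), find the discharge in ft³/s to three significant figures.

204 ft³/s

A = b·y = 18.71 × 5.41 = 101.2 ft²
P = b + 2y = 18.71 + 2×5.41 = 29.53 ft
R = A/P = 101.2/29.53 = 3.428 ft
Q = (1.486/n)·A·R^(2/3)·S^(1/2) = (1.486/0.027) × 101.2 × 3.428^(2/3) × 0.00026^(1/2) = 204.2 ft³/s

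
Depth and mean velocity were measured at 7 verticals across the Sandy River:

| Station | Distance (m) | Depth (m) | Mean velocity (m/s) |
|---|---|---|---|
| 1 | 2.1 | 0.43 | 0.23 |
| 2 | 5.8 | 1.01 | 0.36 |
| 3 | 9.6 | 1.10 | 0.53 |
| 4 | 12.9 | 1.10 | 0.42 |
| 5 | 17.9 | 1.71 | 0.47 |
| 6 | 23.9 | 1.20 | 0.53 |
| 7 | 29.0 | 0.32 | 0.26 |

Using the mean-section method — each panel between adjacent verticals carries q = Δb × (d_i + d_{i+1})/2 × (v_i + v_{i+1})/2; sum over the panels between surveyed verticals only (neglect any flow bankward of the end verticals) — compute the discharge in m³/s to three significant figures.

13.3 m³/s

Panel 1-2: Δb = 3.7 m, d̄ = (0.43+1.01)/2 = 0.72, v̄ = (0.23+0.36)/2 = 0.295 → q = 3.7×0.72×0.295 = 0.7859 m³/s
Panel 2-3: Δb = 3.8 m, d̄ = (1.01+1.10)/2 = 1.055, v̄ = (0.36+0.53)/2 = 0.445 → q = 3.8×1.055×0.445 = 1.784 m³/s
Panel 3-4: Δb = 3.3 m, d̄ = (1.10+1.10)/2 = 1.1, v̄ = (0.53+0.42)/2 = 0.475 → q = 3.3×1.1×0.475 = 1.724 m³/s
Panel 4-5: Δb = 5 m, d̄ = (1.10+1.71)/2 = 1.405, v̄ = (0.42+0.47)/2 = 0.445 → q = 5×1.405×0.445 = 3.126 m³/s
Panel 5-6: Δb = 6 m, d̄ = (1.71+1.20)/2 = 1.455, v̄ = (0.47+0.53)/2 = 0.5 → q = 6×1.455×0.5 = 4.365 m³/s
Panel 6-7: Δb = 5.1 m, d̄ = (1.20+0.32)/2 = 0.76, v̄ = (0.53+0.26)/2 = 0.395 → q = 5.1×0.76×0.395 = 1.531 m³/s
Q = Σ q = 13.32 m³/s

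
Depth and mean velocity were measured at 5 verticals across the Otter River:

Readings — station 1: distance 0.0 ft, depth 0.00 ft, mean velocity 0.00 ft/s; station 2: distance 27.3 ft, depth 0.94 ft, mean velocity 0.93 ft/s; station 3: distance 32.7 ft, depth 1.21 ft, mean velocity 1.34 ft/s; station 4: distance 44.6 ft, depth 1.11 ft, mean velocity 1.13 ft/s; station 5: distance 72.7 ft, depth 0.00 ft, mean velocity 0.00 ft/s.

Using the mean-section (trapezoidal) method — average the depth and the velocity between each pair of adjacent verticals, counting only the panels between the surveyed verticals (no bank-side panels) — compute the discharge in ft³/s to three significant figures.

Panel 1-2: Δb = 27.3 ft, d̄ = (0.00+0.94)/2 = 0.47, v̄ = (0.00+0.93)/2 = 0.465 → q = 27.3×0.47×0.465 = 5.966 ft³/s
Panel 2-3: Δb = 5.4 ft, d̄ = (0.94+1.21)/2 = 1.075, v̄ = (0.93+1.34)/2 = 1.135 → q = 5.4×1.075×1.135 = 6.589 ft³/s
Panel 3-4: Δb = 11.9 ft, d̄ = (1.21+1.11)/2 = 1.16, v̄ = (1.34+1.13)/2 = 1.235 → q = 11.9×1.16×1.235 = 17.05 ft³/s
Panel 4-5: Δb = 28.1 ft, d̄ = (1.11+0.00)/2 = 0.555, v̄ = (1.13+0.00)/2 = 0.565 → q = 28.1×0.555×0.565 = 8.811 ft³/s
Q = Σ q = 38.41 ft³/s

38.4 ft³/s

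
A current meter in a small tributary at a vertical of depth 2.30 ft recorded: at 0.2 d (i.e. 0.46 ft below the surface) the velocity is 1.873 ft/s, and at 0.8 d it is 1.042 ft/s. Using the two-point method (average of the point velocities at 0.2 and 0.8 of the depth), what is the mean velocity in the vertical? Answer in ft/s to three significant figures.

v̄ = (1.873 + 1.042) / 2 = 1.458 ft/s

1.46 ft/s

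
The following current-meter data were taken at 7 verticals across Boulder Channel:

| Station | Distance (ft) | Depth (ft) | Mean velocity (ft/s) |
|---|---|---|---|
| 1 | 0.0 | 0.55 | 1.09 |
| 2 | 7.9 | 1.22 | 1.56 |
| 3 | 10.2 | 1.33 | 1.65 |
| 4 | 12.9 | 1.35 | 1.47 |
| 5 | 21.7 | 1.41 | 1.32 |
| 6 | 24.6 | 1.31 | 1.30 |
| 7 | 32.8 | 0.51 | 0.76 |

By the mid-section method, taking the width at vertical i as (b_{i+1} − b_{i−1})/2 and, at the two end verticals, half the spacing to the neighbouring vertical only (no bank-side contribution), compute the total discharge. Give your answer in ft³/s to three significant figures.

50.9 ft³/s

w_1 = (7.9 − 0.0)/2 = 3.95 ft; q_1 = 1.09 × 0.55 × 3.95 = 2.368 ft³/s
w_2 = (10.2 − 0.0)/2 = 5.1 ft; q_2 = 1.56 × 1.22 × 5.1 = 9.706 ft³/s
w_3 = (12.9 − 7.9)/2 = 2.5 ft; q_3 = 1.65 × 1.33 × 2.5 = 5.486 ft³/s
w_4 = (21.7 − 10.2)/2 = 5.75 ft; q_4 = 1.47 × 1.35 × 5.75 = 11.41 ft³/s
w_5 = (24.6 − 12.9)/2 = 5.85 ft; q_5 = 1.32 × 1.41 × 5.85 = 10.89 ft³/s
w_6 = (32.8 − 21.7)/2 = 5.55 ft; q_6 = 1.30 × 1.31 × 5.55 = 9.452 ft³/s
w_7 = (32.8 − 24.6)/2 = 4.1 ft; q_7 = 0.76 × 0.51 × 4.1 = 1.589 ft³/s
Q = Σ qᵢ = 50.90 ft³/s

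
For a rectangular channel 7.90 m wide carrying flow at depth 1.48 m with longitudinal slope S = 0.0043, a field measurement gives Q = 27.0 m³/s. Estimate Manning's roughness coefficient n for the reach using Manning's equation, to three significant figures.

A = b·y = 7.90 × 1.48 = 11.69 m²
P = b + 2y = 7.90 + 2×1.48 = 10.86 m
R = A/P = 11.69/10.86 = 1.077 m
n = (1/Q)·A·R^(2/3)·S^(1/2) = (1/27.0) × 11.69 × 1.050 × 0.06557 = 0.02983

0.0298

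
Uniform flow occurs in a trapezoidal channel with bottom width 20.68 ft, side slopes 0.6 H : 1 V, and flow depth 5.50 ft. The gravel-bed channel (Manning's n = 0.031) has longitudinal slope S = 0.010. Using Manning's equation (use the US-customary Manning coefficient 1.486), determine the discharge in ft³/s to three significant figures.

1580 ft³/s

A = (b + z·y)·y = (20.68 + 0.6×5.50)×5.50 = 131.9 ft²
P = b + 2y√(1+z²) = 20.68 + 2×5.50×√(1+0.6²) = 33.51 ft
R = A/P = 131.9/33.51 = 3.936 ft
Q = (1.486/n)·A·R^(2/3)·S^(1/2) = (1.486/0.031) × 131.9 × 3.936^(2/3) × 0.010^(1/2) = 1576 ft³/s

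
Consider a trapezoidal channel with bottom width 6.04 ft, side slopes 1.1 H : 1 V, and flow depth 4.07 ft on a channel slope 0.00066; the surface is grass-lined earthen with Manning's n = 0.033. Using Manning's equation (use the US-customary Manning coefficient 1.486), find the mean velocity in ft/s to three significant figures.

2.05 ft/s

A = (b + z·y)·y = (6.04 + 1.1×4.07)×4.07 = 42.80 ft²
P = b + 2y√(1+z²) = 6.04 + 2×4.07×√(1+1.1²) = 18.14 ft
R = A/P = 42.80/18.14 = 2.360 ft
Q = (1.486/n)·A·R^(2/3)·S^(1/2) = (1.486/0.033) × 42.80 × 2.360^(2/3) × 0.00066^(1/2) = 87.76 ft³/s
V = Q/A = 87.76/42.80 = 2.050 ft/s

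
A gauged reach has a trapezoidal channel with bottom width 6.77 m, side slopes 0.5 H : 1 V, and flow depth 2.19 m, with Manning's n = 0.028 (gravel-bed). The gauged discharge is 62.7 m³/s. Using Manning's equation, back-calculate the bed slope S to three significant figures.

A = (b + z·y)·y = (6.77 + 0.5×2.19)×2.19 = 17.22 m²
P = b + 2y√(1+z²) = 6.77 + 2×2.19×√(1+0.5²) = 11.67 m
R = A/P = 17.22/11.67 = 1.476 m
S = (Q·n / (1·A·R^(2/3)))² = (62.7×0.028 / (1×17.22×1.297))² = 0.006180

0.00618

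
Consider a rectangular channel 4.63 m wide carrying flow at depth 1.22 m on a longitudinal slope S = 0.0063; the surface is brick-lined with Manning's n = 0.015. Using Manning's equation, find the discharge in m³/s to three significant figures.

A = b·y = 4.63 × 1.22 = 5.649 m²
P = b + 2y = 4.63 + 2×1.22 = 7.070 m
R = A/P = 5.649/7.070 = 0.7990 m
Q = (1/n)·A·R^(2/3)·S^(1/2) = (1/0.015) × 5.649 × 0.7990^(2/3) × 0.0063^(1/2) = 25.74 m³/s

25.7 m³/s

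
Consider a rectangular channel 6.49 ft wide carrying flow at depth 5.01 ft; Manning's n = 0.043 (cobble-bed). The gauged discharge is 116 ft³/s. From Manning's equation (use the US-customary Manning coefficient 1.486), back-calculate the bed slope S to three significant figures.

0.00432

A = b·y = 6.49 × 5.01 = 32.51 ft²
P = b + 2y = 6.49 + 2×5.01 = 16.51 ft
R = A/P = 32.51/16.51 = 1.969 ft
S = (Q·n / (1.486·A·R^(2/3)))² = (116×0.043 / (1.486×32.51×1.571))² = 0.004317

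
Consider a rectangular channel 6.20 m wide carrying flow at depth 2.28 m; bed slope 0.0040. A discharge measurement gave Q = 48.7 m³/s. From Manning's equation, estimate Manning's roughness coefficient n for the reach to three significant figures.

0.0220

A = b·y = 6.20 × 2.28 = 14.14 m²
P = b + 2y = 6.20 + 2×2.28 = 10.76 m
R = A/P = 14.14/10.76 = 1.314 m
n = (1/Q)·A·R^(2/3)·S^(1/2) = (1/48.7) × 14.14 × 1.200 × 0.06325 = 0.02202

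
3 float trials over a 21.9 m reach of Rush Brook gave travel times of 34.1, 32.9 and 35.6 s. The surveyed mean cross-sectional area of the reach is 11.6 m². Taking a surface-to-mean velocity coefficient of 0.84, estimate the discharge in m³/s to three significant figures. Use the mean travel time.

6.24 m³/s

t̄ = (34.1 + 32.9 + 35.6) / 3 = 34.2 s
v_surface = L / t̄ = 21.9 / 34.2 = 0.6404 m/s
v_mean = 0.84 × 0.6404 = 0.5379 m/s
Q = A × v_mean = 11.6 × 0.5379 = 6.240 m³/s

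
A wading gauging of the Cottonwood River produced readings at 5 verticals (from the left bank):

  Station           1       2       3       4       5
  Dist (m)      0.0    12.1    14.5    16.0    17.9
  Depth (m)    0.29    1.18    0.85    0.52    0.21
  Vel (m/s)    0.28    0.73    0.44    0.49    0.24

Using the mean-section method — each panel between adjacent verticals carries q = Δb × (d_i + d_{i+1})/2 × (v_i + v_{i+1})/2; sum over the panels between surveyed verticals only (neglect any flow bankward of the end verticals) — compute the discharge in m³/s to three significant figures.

6.65 m³/s

Panel 1-2: Δb = 12.1 m, d̄ = (0.29+1.18)/2 = 0.735, v̄ = (0.28+0.73)/2 = 0.505 → q = 12.1×0.735×0.505 = 4.491 m³/s
Panel 2-3: Δb = 2.4 m, d̄ = (1.18+0.85)/2 = 1.015, v̄ = (0.73+0.44)/2 = 0.585 → q = 2.4×1.015×0.585 = 1.425 m³/s
Panel 3-4: Δb = 1.5 m, d̄ = (0.85+0.52)/2 = 0.685, v̄ = (0.44+0.49)/2 = 0.465 → q = 1.5×0.685×0.465 = 0.4778 m³/s
Panel 4-5: Δb = 1.9 m, d̄ = (0.52+0.21)/2 = 0.365, v̄ = (0.49+0.24)/2 = 0.365 → q = 1.9×0.365×0.365 = 0.2531 m³/s
Q = Σ q = 6.647 m³/s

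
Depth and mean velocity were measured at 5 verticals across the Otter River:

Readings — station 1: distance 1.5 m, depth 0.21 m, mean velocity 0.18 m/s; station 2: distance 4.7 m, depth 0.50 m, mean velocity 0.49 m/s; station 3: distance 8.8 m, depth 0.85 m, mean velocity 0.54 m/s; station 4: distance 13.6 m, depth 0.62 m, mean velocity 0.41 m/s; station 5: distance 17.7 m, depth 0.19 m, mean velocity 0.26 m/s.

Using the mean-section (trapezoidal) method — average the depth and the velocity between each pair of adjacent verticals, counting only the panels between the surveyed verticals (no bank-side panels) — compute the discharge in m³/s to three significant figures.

Panel 1-2: Δb = 3.2 m, d̄ = (0.21+0.50)/2 = 0.355, v̄ = (0.18+0.49)/2 = 0.335 → q = 3.2×0.355×0.335 = 0.3806 m³/s
Panel 2-3: Δb = 4.1 m, d̄ = (0.50+0.85)/2 = 0.675, v̄ = (0.49+0.54)/2 = 0.515 → q = 4.1×0.675×0.515 = 1.425 m³/s
Panel 3-4: Δb = 4.8 m, d̄ = (0.85+0.62)/2 = 0.735, v̄ = (0.54+0.41)/2 = 0.475 → q = 4.8×0.735×0.475 = 1.676 m³/s
Panel 4-5: Δb = 4.1 m, d̄ = (0.62+0.19)/2 = 0.405, v̄ = (0.41+0.26)/2 = 0.335 → q = 4.1×0.405×0.335 = 0.5563 m³/s
Q = Σ q = 4.038 m³/s

4.04 m³/s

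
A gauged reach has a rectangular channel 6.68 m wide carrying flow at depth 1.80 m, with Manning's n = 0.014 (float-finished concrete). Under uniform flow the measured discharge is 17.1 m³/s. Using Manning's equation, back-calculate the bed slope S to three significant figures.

0.000322

A = b·y = 6.68 × 1.80 = 12.02 m²
P = b + 2y = 6.68 + 2×1.80 = 10.28 m
R = A/P = 12.02/10.28 = 1.170 m
S = (Q·n / (1·A·R^(2/3)))² = (17.1×0.014 / (1×12.02×1.110))² = 0.0003217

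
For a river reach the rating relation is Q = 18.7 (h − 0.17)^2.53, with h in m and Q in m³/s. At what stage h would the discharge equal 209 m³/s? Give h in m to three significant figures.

2.77 m

h − h₀ = (Q/C)^(1/b) = (209/18.7)^(1/2.53) = 2.596 m
h = 0.17 + 2.596 = 2.766 m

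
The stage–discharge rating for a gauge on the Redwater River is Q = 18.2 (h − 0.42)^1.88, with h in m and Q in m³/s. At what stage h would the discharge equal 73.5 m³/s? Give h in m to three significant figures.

2.52 m

h − h₀ = (Q/C)^(1/b) = (73.5/18.2)^(1/1.88) = 2.101 m
h = 0.42 + 2.101 = 2.521 m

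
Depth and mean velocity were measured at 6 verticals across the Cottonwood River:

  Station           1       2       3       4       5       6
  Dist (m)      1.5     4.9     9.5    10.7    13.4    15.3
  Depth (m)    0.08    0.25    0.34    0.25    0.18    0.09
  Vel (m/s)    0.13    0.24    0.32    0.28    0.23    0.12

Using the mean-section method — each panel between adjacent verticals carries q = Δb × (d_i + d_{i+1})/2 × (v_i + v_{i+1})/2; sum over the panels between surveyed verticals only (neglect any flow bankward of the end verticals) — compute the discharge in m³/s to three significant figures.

0.783 m³/s

Panel 1-2: Δb = 3.4 m, d̄ = (0.08+0.25)/2 = 0.165, v̄ = (0.13+0.24)/2 = 0.185 → q = 3.4×0.165×0.185 = 0.1038 m³/s
Panel 2-3: Δb = 4.6 m, d̄ = (0.25+0.34)/2 = 0.295, v̄ = (0.24+0.32)/2 = 0.28 → q = 4.6×0.295×0.28 = 0.3800 m³/s
Panel 3-4: Δb = 1.2 m, d̄ = (0.34+0.25)/2 = 0.295, v̄ = (0.32+0.28)/2 = 0.3 → q = 1.2×0.295×0.3 = 0.1062 m³/s
Panel 4-5: Δb = 2.7 m, d̄ = (0.25+0.18)/2 = 0.215, v̄ = (0.28+0.23)/2 = 0.255 → q = 2.7×0.215×0.255 = 0.1480 m³/s
Panel 5-6: Δb = 1.9 m, d̄ = (0.18+0.09)/2 = 0.135, v̄ = (0.23+0.12)/2 = 0.175 → q = 1.9×0.135×0.175 = 0.04489 m³/s
Q = Σ q = 0.7829 m³/s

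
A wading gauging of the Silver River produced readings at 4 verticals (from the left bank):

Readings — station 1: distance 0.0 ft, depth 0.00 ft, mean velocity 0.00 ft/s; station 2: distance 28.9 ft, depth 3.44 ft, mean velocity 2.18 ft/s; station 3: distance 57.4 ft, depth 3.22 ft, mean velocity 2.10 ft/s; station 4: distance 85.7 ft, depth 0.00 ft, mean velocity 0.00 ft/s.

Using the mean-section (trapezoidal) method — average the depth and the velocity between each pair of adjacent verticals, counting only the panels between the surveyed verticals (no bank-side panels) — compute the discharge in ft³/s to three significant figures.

Panel 1-2: Δb = 28.9 ft, d̄ = (0.00+3.44)/2 = 1.72, v̄ = (0.00+2.18)/2 = 1.09 → q = 28.9×1.72×1.09 = 54.18 ft³/s
Panel 2-3: Δb = 28.5 ft, d̄ = (3.44+3.22)/2 = 3.33, v̄ = (2.18+2.10)/2 = 2.14 → q = 28.5×3.33×2.14 = 203.1 ft³/s
Panel 3-4: Δb = 28.3 ft, d̄ = (3.22+0.00)/2 = 1.61, v̄ = (2.10+0.00)/2 = 1.05 → q = 28.3×1.61×1.05 = 47.84 ft³/s
Q = Σ q = 305.1 ft³/s

305 ft³/s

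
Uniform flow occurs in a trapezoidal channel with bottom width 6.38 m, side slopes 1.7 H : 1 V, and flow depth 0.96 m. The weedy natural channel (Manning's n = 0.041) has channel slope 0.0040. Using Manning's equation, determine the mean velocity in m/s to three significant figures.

A = (b + z·y)·y = (6.38 + 1.7×0.96)×0.96 = 7.692 m²
P = b + 2y√(1+z²) = 6.38 + 2×0.96×√(1+1.7²) = 10.17 m
R = A/P = 7.692/10.17 = 0.7565 m
Q = (1/n)·A·R^(2/3)·S^(1/2) = (1/0.041) × 7.692 × 0.7565^(2/3) × 0.0040^(1/2) = 9.851 m³/s
V = Q/A = 9.851/7.692 = 1.281 m/s

1.28 m/s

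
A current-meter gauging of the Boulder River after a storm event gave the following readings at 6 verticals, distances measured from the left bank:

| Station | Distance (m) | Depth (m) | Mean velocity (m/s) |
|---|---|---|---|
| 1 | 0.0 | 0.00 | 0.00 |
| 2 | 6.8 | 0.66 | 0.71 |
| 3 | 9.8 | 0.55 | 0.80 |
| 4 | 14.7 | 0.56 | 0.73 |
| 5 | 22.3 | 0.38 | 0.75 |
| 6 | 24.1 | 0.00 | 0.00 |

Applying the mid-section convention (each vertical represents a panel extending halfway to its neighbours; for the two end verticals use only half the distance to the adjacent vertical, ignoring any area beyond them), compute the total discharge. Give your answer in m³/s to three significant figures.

7.93 m³/s

w_2 = (9.8 − 0.0)/2 = 4.9 m; q_2 = 0.71 × 0.66 × 4.9 = 2.296 m³/s
w_3 = (14.7 − 6.8)/2 = 3.95 m; q_3 = 0.80 × 0.55 × 3.95 = 1.738 m³/s
w_4 = (22.3 − 9.8)/2 = 6.25 m; q_4 = 0.73 × 0.56 × 6.25 = 2.555 m³/s
w_5 = (24.1 − 14.7)/2 = 4.7 m; q_5 = 0.75 × 0.38 × 4.7 = 1.340 m³/s
Stations 1, 6 contribute zero (depth or velocity is 0).
Q = Σ qᵢ = 7.929 m³/s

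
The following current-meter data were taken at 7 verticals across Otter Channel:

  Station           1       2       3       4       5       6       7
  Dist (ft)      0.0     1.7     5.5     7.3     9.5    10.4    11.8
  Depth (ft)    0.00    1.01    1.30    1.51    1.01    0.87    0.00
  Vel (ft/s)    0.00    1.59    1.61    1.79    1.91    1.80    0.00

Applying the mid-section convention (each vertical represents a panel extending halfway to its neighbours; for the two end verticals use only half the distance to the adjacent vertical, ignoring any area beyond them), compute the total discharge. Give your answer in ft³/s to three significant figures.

w_2 = (5.5 − 0.0)/2 = 2.75 ft; q_2 = 1.59 × 1.01 × 2.75 = 4.416 ft³/s
w_3 = (7.3 − 1.7)/2 = 2.8 ft; q_3 = 1.61 × 1.30 × 2.8 = 5.860 ft³/s
w_4 = (9.5 − 5.5)/2 = 2 ft; q_4 = 1.79 × 1.51 × 2 = 5.406 ft³/s
w_5 = (10.4 − 7.3)/2 = 1.55 ft; q_5 = 1.91 × 1.01 × 1.55 = 2.990 ft³/s
w_6 = (11.8 − 9.5)/2 = 1.15 ft; q_6 = 1.80 × 0.87 × 1.15 = 1.801 ft³/s
Stations 1, 7 contribute zero (depth or velocity is 0).
Q = Σ qᵢ = 20.47 ft³/s

20.5 ft³/s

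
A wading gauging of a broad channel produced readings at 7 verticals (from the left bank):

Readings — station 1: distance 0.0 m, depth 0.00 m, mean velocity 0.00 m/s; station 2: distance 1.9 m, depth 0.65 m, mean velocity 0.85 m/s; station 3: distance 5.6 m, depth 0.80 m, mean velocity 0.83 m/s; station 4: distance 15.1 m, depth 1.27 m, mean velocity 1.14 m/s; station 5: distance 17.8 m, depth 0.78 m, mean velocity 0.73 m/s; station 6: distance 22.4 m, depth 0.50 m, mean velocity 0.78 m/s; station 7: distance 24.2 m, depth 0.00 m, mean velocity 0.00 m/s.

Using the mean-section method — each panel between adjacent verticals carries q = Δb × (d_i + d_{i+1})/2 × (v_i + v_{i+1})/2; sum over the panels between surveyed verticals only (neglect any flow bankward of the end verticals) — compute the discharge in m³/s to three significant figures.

17.2 m³/s

Panel 1-2: Δb = 1.9 m, d̄ = (0.00+0.65)/2 = 0.325, v̄ = (0.00+0.85)/2 = 0.425 → q = 1.9×0.325×0.425 = 0.2624 m³/s
Panel 2-3: Δb = 3.7 m, d̄ = (0.65+0.80)/2 = 0.725, v̄ = (0.85+0.83)/2 = 0.84 → q = 3.7×0.725×0.84 = 2.253 m³/s
Panel 3-4: Δb = 9.5 m, d̄ = (0.80+1.27)/2 = 1.035, v̄ = (0.83+1.14)/2 = 0.985 → q = 9.5×1.035×0.985 = 9.685 m³/s
Panel 4-5: Δb = 2.7 m, d̄ = (1.27+0.78)/2 = 1.025, v̄ = (1.14+0.73)/2 = 0.935 → q = 2.7×1.025×0.935 = 2.588 m³/s
Panel 5-6: Δb = 4.6 m, d̄ = (0.78+0.50)/2 = 0.64, v̄ = (0.73+0.78)/2 = 0.755 → q = 4.6×0.64×0.755 = 2.223 m³/s
Panel 6-7: Δb = 1.8 m, d̄ = (0.50+0.00)/2 = 0.25, v̄ = (0.78+0.00)/2 = 0.39 → q = 1.8×0.25×0.39 = 0.1755 m³/s
Q = Σ q = 17.19 m³/s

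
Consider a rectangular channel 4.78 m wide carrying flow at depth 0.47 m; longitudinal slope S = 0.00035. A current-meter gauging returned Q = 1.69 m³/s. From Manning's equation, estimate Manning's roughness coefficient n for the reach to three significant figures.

A = b·y = 4.78 × 0.47 = 2.247 m²
P = b + 2y = 4.78 + 2×0.47 = 5.720 m
R = A/P = 2.247/5.720 = 0.3928 m
n = (1/Q)·A·R^(2/3)·S^(1/2) = (1/1.69) × 2.247 × 0.5363 × 0.01871 = 0.01334

0.0133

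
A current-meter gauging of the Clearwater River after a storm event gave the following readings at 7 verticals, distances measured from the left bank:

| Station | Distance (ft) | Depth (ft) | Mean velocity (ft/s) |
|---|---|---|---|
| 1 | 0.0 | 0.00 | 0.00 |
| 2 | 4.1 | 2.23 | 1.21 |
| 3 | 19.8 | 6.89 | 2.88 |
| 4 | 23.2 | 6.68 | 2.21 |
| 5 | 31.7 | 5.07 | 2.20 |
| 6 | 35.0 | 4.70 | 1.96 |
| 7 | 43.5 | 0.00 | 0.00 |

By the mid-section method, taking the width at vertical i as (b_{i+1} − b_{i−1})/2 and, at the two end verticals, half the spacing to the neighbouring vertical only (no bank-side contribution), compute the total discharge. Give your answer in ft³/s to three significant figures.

424 ft³/s

w_2 = (19.8 − 0.0)/2 = 9.9 ft; q_2 = 1.21 × 2.23 × 9.9 = 26.71 ft³/s
w_3 = (23.2 − 4.1)/2 = 9.55 ft; q_3 = 2.88 × 6.89 × 9.55 = 189.5 ft³/s
w_4 = (31.7 − 19.8)/2 = 5.95 ft; q_4 = 2.21 × 6.68 × 5.95 = 87.84 ft³/s
w_5 = (35.0 − 23.2)/2 = 5.9 ft; q_5 = 2.20 × 5.07 × 5.9 = 65.81 ft³/s
w_6 = (43.5 − 31.7)/2 = 5.9 ft; q_6 = 1.96 × 4.70 × 5.9 = 54.35 ft³/s
Stations 1, 7 contribute zero (depth or velocity is 0).
Q = Σ qᵢ = 424.2 ft³/s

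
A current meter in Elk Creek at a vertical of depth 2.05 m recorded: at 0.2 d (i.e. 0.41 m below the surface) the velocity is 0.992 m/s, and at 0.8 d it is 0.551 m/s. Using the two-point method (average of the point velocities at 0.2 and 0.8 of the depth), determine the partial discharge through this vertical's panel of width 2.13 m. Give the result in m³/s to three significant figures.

3.37 m³/s

v̄ = (0.992 + 0.551) / 2 = 0.7715 m/s
q = v̄ × d × w = 0.7715 × 2.05 × 2.13 = 3.369 m³/s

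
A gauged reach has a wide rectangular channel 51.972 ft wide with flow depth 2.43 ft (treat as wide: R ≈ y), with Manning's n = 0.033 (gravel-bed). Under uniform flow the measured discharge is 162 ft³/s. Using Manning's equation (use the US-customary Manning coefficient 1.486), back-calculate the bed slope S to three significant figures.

A = b·y = 51.972 × 2.43 = 126.3 ft²
Wide channel: R ≈ y = 2.43 ft
S = (Q·n / (1.486·A·R^(2/3)))² = (162×0.033 / (1.486×126.3×1.807))² = 0.0002484

0.000248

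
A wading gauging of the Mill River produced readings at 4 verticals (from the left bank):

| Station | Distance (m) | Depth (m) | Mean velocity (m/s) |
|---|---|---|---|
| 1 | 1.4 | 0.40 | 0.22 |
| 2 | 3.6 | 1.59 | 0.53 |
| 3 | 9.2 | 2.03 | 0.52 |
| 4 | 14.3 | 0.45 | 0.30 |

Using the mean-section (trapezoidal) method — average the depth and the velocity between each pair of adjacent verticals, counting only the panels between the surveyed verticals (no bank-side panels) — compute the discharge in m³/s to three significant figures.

Panel 1-2: Δb = 2.2 m, d̄ = (0.40+1.59)/2 = 0.995, v̄ = (0.22+0.53)/2 = 0.375 → q = 2.2×0.995×0.375 = 0.8209 m³/s
Panel 2-3: Δb = 5.6 m, d̄ = (1.59+2.03)/2 = 1.81, v̄ = (0.53+0.52)/2 = 0.525 → q = 5.6×1.81×0.525 = 5.321 m³/s
Panel 3-4: Δb = 5.1 m, d̄ = (2.03+0.45)/2 = 1.24, v̄ = (0.52+0.30)/2 = 0.41 → q = 5.1×1.24×0.41 = 2.593 m³/s
Q = Σ q = 8.735 m³/s

8.74 m³/s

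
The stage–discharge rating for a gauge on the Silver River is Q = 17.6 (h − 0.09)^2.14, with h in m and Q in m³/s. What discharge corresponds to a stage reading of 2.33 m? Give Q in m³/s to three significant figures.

Q = 17.6 × (2.33 − 0.09)^2.14 = 17.6 × 2.24^2.14 = 98.87 m³/s

98.9 m³/s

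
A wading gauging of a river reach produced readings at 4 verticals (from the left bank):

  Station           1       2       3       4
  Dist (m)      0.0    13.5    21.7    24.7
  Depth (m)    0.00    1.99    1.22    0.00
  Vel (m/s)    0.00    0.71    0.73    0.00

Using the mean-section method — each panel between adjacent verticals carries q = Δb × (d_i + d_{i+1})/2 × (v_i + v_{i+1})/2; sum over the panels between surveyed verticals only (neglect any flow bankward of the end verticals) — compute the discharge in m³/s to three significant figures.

Panel 1-2: Δb = 13.5 m, d̄ = (0.00+1.99)/2 = 0.995, v̄ = (0.00+0.71)/2 = 0.355 → q = 13.5×0.995×0.355 = 4.769 m³/s
Panel 2-3: Δb = 8.2 m, d̄ = (1.99+1.22)/2 = 1.605, v̄ = (0.71+0.73)/2 = 0.72 → q = 8.2×1.605×0.72 = 9.476 m³/s
Panel 3-4: Δb = 3 m, d̄ = (1.22+0.00)/2 = 0.61, v̄ = (0.73+0.00)/2 = 0.365 → q = 3×0.61×0.365 = 0.6680 m³/s
Q = Σ q = 14.91 m³/s

14.9 m³/s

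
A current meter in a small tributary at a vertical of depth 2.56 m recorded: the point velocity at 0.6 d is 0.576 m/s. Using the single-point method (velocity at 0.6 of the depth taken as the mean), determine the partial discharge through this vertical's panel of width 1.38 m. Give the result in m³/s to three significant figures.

v̄ = v₀.₆ = 0.576 m/s
q = v̄ × d × w = 0.5760 × 2.56 × 1.38 = 2.035 m³/s

2.03 m³/s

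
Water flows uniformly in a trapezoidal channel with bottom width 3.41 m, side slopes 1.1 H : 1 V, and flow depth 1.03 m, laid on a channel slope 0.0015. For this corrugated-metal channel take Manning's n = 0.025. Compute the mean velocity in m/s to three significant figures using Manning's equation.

A = (b + z·y)·y = (3.41 + 1.1×1.03)×1.03 = 4.679 m²
P = b + 2y√(1+z²) = 3.41 + 2×1.03×√(1+1.1²) = 6.472 m
R = A/P = 4.679/6.472 = 0.7230 m
Q = (1/n)·A·R^(2/3)·S^(1/2) = (1/0.025) × 4.679 × 0.7230^(2/3) × 0.0015^(1/2) = 5.839 m³/s
V = Q/A = 5.839/4.679 = 1.248 m/s

1.25 m/s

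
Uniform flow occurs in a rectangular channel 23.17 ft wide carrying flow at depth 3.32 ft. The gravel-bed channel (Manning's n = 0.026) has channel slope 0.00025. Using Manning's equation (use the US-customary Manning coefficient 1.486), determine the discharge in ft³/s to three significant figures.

131 ft³/s

A = b·y = 23.17 × 3.32 = 76.92 ft²
P = b + 2y = 23.17 + 2×3.32 = 29.81 ft
R = A/P = 76.92/29.81 = 2.580 ft
Q = (1.486/n)·A·R^(2/3)·S^(1/2) = (1.486/0.026) × 76.92 × 2.580^(2/3) × 0.00025^(1/2) = 130.8 ft³/s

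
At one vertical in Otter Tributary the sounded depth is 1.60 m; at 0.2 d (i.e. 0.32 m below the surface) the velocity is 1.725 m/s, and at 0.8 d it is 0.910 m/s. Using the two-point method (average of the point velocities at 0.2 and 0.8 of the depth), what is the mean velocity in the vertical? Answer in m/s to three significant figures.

1.32 m/s

v̄ = (1.725 + 0.910) / 2 = 1.318 m/s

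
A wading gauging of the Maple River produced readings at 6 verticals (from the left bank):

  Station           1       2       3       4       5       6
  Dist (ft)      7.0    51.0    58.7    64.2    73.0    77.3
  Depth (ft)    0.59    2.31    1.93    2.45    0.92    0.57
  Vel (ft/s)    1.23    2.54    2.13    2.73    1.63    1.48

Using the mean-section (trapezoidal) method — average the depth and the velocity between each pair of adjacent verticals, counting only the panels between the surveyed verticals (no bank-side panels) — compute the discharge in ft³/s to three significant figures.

Panel 1-2: Δb = 44 ft, d̄ = (0.59+2.31)/2 = 1.45, v̄ = (1.23+2.54)/2 = 1.885 → q = 44×1.45×1.885 = 120.3 ft³/s
Panel 2-3: Δb = 7.7 ft, d̄ = (2.31+1.93)/2 = 2.12, v̄ = (2.54+2.13)/2 = 2.335 → q = 7.7×2.12×2.335 = 38.12 ft³/s
Panel 3-4: Δb = 5.5 ft, d̄ = (1.93+2.45)/2 = 2.19, v̄ = (2.13+2.73)/2 = 2.43 → q = 5.5×2.19×2.43 = 29.27 ft³/s
Panel 4-5: Δb = 8.8 ft, d̄ = (2.45+0.92)/2 = 1.685, v̄ = (2.73+1.63)/2 = 2.18 → q = 8.8×1.685×2.18 = 32.33 ft³/s
Panel 5-6: Δb = 4.3 ft, d̄ = (0.92+0.57)/2 = 0.745, v̄ = (1.63+1.48)/2 = 1.555 → q = 4.3×0.745×1.555 = 4.981 ft³/s
Q = Σ q = 225.0 ft³/s

225 ft³/s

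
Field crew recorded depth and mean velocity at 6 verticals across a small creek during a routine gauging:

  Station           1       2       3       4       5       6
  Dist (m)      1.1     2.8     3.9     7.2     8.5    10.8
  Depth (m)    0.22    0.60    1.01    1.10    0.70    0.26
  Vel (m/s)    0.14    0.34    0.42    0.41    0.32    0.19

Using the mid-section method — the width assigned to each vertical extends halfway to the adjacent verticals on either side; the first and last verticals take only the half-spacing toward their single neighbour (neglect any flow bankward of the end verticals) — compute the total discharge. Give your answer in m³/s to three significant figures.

w_1 = (2.8 − 1.1)/2 = 0.85 m; q_1 = 0.14 × 0.22 × 0.85 = 0.02618 m³/s
w_2 = (3.9 − 1.1)/2 = 1.4 m; q_2 = 0.34 × 0.60 × 1.4 = 0.2856 m³/s
w_3 = (7.2 − 2.8)/2 = 2.2 m; q_3 = 0.42 × 1.01 × 2.2 = 0.9332 m³/s
w_4 = (8.5 − 3.9)/2 = 2.3 m; q_4 = 0.41 × 1.10 × 2.3 = 1.037 m³/s
w_5 = (10.8 − 7.2)/2 = 1.8 m; q_5 = 0.32 × 0.70 × 1.8 = 0.4032 m³/s
w_6 = (10.8 − 8.5)/2 = 1.15 m; q_6 = 0.19 × 0.26 × 1.15 = 0.05681 m³/s
Q = Σ qᵢ = 2.742 m³/s

2.74 m³/s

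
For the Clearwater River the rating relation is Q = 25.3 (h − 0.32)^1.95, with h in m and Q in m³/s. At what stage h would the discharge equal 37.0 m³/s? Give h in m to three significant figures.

h − h₀ = (Q/C)^(1/b) = (37.0/25.3)^(1/1.95) = 1.215 m
h = 0.32 + 1.215 = 1.535 m

1.54 m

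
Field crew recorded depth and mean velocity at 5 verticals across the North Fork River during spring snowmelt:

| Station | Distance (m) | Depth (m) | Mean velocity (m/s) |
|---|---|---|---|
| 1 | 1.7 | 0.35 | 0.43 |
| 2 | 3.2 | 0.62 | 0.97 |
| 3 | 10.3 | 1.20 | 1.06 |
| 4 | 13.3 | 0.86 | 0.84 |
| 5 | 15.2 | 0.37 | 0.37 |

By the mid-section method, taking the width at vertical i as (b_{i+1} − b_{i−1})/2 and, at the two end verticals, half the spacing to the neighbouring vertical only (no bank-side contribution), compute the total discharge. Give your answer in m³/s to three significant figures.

w_1 = (3.2 − 1.7)/2 = 0.75 m; q_1 = 0.43 × 0.35 × 0.75 = 0.1129 m³/s
w_2 = (10.3 − 1.7)/2 = 4.3 m; q_2 = 0.97 × 0.62 × 4.3 = 2.586 m³/s
w_3 = (13.3 − 3.2)/2 = 5.05 m; q_3 = 1.06 × 1.20 × 5.05 = 6.424 m³/s
w_4 = (15.2 − 10.3)/2 = 2.45 m; q_4 = 0.84 × 0.86 × 2.45 = 1.770 m³/s
w_5 = (15.2 − 13.3)/2 = 0.95 m; q_5 = 0.37 × 0.37 × 0.95 = 0.1301 m³/s
Q = Σ qᵢ = 11.02 m³/s

11.0 m³/s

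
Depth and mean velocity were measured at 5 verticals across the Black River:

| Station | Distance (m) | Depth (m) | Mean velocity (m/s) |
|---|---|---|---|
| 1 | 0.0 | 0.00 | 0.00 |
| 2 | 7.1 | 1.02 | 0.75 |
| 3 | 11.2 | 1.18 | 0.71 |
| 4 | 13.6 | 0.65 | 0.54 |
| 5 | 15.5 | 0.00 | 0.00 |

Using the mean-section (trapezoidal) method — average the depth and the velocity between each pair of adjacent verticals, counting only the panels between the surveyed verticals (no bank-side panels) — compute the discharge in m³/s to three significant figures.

6.19 m³/s

Panel 1-2: Δb = 7.1 m, d̄ = (0.00+1.02)/2 = 0.51, v̄ = (0.00+0.75)/2 = 0.375 → q = 7.1×0.51×0.375 = 1.358 m³/s
Panel 2-3: Δb = 4.1 m, d̄ = (1.02+1.18)/2 = 1.1, v̄ = (0.75+0.71)/2 = 0.73 → q = 4.1×1.1×0.73 = 3.292 m³/s
Panel 3-4: Δb = 2.4 m, d̄ = (1.18+0.65)/2 = 0.915, v̄ = (0.71+0.54)/2 = 0.625 → q = 2.4×0.915×0.625 = 1.373 m³/s
Panel 4-5: Δb = 1.9 m, d̄ = (0.65+0.00)/2 = 0.325, v̄ = (0.54+0.00)/2 = 0.27 → q = 1.9×0.325×0.27 = 0.1667 m³/s
Q = Σ q = 6.189 m³/s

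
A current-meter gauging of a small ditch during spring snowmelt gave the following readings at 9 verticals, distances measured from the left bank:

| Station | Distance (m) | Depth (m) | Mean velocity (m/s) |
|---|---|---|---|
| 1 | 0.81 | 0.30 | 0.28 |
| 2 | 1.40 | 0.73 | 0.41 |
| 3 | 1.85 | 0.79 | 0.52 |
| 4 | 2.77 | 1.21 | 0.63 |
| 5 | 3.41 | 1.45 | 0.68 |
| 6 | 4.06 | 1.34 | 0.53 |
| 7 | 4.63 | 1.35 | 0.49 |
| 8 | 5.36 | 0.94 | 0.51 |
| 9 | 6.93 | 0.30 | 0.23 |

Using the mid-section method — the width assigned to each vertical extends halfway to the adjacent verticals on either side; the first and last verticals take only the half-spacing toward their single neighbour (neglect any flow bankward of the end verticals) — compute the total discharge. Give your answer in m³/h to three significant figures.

w_1 = (1.40 − 0.81)/2 = 0.295 m; q_1 = 0.28 × 0.30 × 0.295 = 0.02478 m³/s
w_2 = (1.85 − 0.81)/2 = 0.52 m; q_2 = 0.41 × 0.73 × 0.52 = 0.1556 m³/s
w_3 = (2.77 − 1.40)/2 = 0.685 m; q_3 = 0.52 × 0.79 × 0.685 = 0.2814 m³/s
w_4 = (3.41 − 1.85)/2 = 0.78 m; q_4 = 0.63 × 1.21 × 0.78 = 0.5946 m³/s
w_5 = (4.06 − 2.77)/2 = 0.645 m; q_5 = 0.68 × 1.45 × 0.645 = 0.6360 m³/s
w_6 = (4.63 − 3.41)/2 = 0.61 m; q_6 = 0.53 × 1.34 × 0.61 = 0.4332 m³/s
w_7 = (5.36 − 4.06)/2 = 0.65 m; q_7 = 0.49 × 1.35 × 0.65 = 0.4300 m³/s
w_8 = (6.93 − 4.63)/2 = 1.15 m; q_8 = 0.51 × 0.94 × 1.15 = 0.5513 m³/s
w_9 = (6.93 − 5.36)/2 = 0.785 m; q_9 = 0.23 × 0.30 × 0.785 = 0.05417 m³/s
Q = Σ qᵢ = 3.161 m³/s
= 3.161 × 3600 = 11380 m³/h

11400 m³/h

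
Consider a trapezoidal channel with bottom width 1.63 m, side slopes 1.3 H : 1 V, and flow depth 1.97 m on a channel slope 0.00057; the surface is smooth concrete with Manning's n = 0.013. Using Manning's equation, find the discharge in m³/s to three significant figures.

A = (b + z·y)·y = (1.63 + 1.3×1.97)×1.97 = 8.256 m²
P = b + 2y√(1+z²) = 1.63 + 2×1.97×√(1+1.3²) = 8.092 m
R = A/P = 8.256/8.092 = 1.020 m
Q = (1/n)·A·R^(2/3)·S^(1/2) = (1/0.013) × 8.256 × 1.020^(2/3) × 0.00057^(1/2) = 15.37 m³/s

15.4 m³/s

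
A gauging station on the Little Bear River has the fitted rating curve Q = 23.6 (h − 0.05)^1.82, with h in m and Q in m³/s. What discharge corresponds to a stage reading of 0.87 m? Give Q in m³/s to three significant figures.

Q = 23.6 × (0.87 − 0.05)^1.82 = 23.6 × 0.82^1.82 = 16.45 m³/s

16.4 m³/s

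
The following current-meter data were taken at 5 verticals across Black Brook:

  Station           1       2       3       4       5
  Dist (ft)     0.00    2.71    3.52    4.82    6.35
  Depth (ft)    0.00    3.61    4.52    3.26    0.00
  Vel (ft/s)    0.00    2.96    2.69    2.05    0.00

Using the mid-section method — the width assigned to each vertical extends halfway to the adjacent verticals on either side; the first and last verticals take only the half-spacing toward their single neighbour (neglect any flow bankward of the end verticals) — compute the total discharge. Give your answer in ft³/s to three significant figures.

w_2 = (3.52 − 0.00)/2 = 1.76 ft; q_2 = 2.96 × 3.61 × 1.76 = 18.81 ft³/s
w_3 = (4.82 − 2.71)/2 = 1.055 ft; q_3 = 2.69 × 4.52 × 1.055 = 12.83 ft³/s
w_4 = (6.35 − 3.52)/2 = 1.415 ft; q_4 = 2.05 × 3.26 × 1.415 = 9.456 ft³/s
Stations 1, 5 contribute zero (depth or velocity is 0).
Q = Σ qᵢ = 41.09 ft³/s

41.1 ft³/s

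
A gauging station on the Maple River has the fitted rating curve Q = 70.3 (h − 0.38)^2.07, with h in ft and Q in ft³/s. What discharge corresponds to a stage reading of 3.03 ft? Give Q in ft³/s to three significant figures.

Q = 70.3 × (3.03 − 0.38)^2.07 = 70.3 × 2.65^2.07 = 528.5 ft³/s

529 ft³/s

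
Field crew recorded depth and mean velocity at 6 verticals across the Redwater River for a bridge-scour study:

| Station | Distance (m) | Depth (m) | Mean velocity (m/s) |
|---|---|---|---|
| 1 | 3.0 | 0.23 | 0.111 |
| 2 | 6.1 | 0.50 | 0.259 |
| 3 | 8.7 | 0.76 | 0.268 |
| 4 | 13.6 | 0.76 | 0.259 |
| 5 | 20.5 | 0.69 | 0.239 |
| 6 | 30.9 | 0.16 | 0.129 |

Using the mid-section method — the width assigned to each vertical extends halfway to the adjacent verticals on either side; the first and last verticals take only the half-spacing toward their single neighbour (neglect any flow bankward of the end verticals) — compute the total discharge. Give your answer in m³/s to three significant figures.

3.87 m³/s

w_1 = (6.1 − 3.0)/2 = 1.55 m; q_1 = 0.111 × 0.23 × 1.55 = 0.03957 m³/s
w_2 = (8.7 − 3.0)/2 = 2.85 m; q_2 = 0.259 × 0.50 × 2.85 = 0.3691 m³/s
w_3 = (13.6 − 6.1)/2 = 3.75 m; q_3 = 0.268 × 0.76 × 3.75 = 0.7638 m³/s
w_4 = (20.5 − 8.7)/2 = 5.9 m; q_4 = 0.259 × 0.76 × 5.9 = 1.161 m³/s
w_5 = (30.9 − 13.6)/2 = 8.65 m; q_5 = 0.239 × 0.69 × 8.65 = 1.426 m³/s
w_6 = (30.9 − 20.5)/2 = 5.2 m; q_6 = 0.129 × 0.16 × 5.2 = 0.1073 m³/s
Q = Σ qᵢ = 3.868 m³/s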